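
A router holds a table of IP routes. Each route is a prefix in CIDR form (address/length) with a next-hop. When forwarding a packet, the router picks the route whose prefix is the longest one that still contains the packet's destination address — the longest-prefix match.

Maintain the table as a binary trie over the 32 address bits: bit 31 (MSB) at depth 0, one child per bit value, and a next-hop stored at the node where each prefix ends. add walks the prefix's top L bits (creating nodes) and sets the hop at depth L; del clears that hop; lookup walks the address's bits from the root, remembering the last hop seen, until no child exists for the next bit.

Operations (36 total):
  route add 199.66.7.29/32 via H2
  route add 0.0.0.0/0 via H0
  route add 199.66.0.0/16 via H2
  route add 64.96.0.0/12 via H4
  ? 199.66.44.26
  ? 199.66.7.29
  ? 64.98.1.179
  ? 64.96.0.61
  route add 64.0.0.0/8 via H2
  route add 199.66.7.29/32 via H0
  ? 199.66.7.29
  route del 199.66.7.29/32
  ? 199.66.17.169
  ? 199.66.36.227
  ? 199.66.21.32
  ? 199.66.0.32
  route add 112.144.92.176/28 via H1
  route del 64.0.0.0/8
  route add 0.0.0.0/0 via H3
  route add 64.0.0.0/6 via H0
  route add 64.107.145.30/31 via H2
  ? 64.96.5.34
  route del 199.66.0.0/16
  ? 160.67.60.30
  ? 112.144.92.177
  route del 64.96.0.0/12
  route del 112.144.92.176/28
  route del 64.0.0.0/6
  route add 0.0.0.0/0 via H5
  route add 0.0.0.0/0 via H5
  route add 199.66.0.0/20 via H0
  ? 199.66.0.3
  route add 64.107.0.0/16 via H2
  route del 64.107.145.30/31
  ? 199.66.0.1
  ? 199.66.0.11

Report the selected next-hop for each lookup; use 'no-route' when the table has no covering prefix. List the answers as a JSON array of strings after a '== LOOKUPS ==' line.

Trace:
  add 199.66.7.29/32 -> H2 at depth 32
  add 0.0.0.0/0 -> H0 at depth 0
  add 199.66.0.0/16 -> H2 at depth 16
  add 64.96.0.0/12 -> H4 at depth 12
  lookup 199.66.44.26: bits 110001110100001000 walk d0:H0→d1:-→d2:-→d3:-→d4:-→d5:-→d6:-→d7:-→d8:-→d9:-→d10:-→d11:-→d12:-→d13:-→d14:-→d15:-→d16:H2→d17:-→d18:- -> H2
  lookup 199.66.7.29: bits 11000111010000100000011100011101 walk d0:H0→d1:-→d2:-→d3:-→d4:-→d5:-→d6:-→d7:-→d8:-→d9:-→d10:-→d11:-→d12:-→d13:-→d14:-→d15:-→d16:H2→d17:-→d18:-→d19:-→d20:-→d21:-→d22:-→d23:-→d24:-→d25:-→d26:-→d27:-→d28:-→d29:-→d30:-→d31:-→d32:H2 -> H2
  lookup 64.98.1.179: bits 010000000110 walk d0:H0→d1:-→d2:-→d3:-→d4:-→d5:-→d6:-→d7:-→d8:-→d9:-→d10:-→d11:-→d12:H4 -> H4
  lookup 64.96.0.61: bits 010000000110 walk d0:H0→d1:-→d2:-→d3:-→d4:-→d5:-→d6:-→d7:-→d8:-→d9:-→d10:-→d11:-→d12:H4 -> H4
  add 64.0.0.0/8 -> H2 at depth 8
  add 199.66.7.29/32 -> H0 at depth 32
  lookup 199.66.7.29: bits 11000111010000100000011100011101 walk d0:H0→d1:-→d2:-→d3:-→d4:-→d5:-→d6:-→d7:-→d8:-→d9:-→d10:-→d11:-→d12:-→d13:-→d14:-→d15:-→d16:H2→d17:-→d18:-→d19:-→d20:-→d21:-→d22:-→d23:-→d24:-→d25:-→d26:-→d27:-→d28:-→d29:-→d30:-→d31:-→d32:H0 -> H0
  - 199.66.7.29/32 clear@32
  lookup 199.66.17.169: bits 1100011101000010000 walk d0:H0→d1:-→d2:-→d3:-→d4:-→d5:-→d6:-→d7:-→d8:-→d9:-→d10:-→d11:-→d12:-→d13:-→d14:-→d15:-→d16:H2→d17:-→d18:-→d19:- -> H2
  lookup 199.66.36.227: bits 110001110100001000 walk d0:H0→d1:-→d2:-→d3:-→d4:-→d5:-→d6:-→d7:-→d8:-→d9:-→d10:-→d11:-→d12:-→d13:-→d14:-→d15:-→d16:H2→d17:-→d18:- -> H2
  lookup 199.66.21.32: bits 1100011101000010000 walk d0:H0→d1:-→d2:-→d3:-→d4:-→d5:-→d6:-→d7:-→d8:-→d9:-→d10:-→d11:-→d12:-→d13:-→d14:-→d15:-→d16:H2→d17:-→d18:-→d19:- -> H2
  lookup 199.66.0.32: bits 110001110100001000000 walk d0:H0→d1:-→d2:-→d3:-→d4:-→d5:-→d6:-→d7:-→d8:-→d9:-→d10:-→d11:-→d12:-→d13:-→d14:-→d15:-→d16:H2→d17:-→d18:-→d19:-→d20:-→d21:- -> H2
  add 112.144.92.176/28 -> H1 at depth 28
  - 64.0.0.0/8 clear@8
  add 0.0.0.0/0 -> H3 at depth 0
  add 64.0.0.0/6 -> H0 at depth 6
  add 64.107.145.30/31 -> H2 at depth 31
  lookup 64.96.5.34: bits 010000000110 walk d0:H3→d1:-→d2:-→d3:-→d4:-→d5:-→d6:H0→d7:-→d8:-→d9:-→d10:-→d11:-→d12:H4 -> H4
  - 199.66.0.0/16 clear@16
  lookup 160.67.60.30: bits 1 walk d0:H3→d1:- -> H3
  lookup 112.144.92.177: bits 0111000010010000010111001011 walk d0:H3→d1:-→d2:-→d3:-→d4:-→d5:-→d6:-→d7:-→d8:-→d9:-→d10:-→d11:-→d12:-→d13:-→d14:-→d15:-→d16:-→d17:-→d18:-→d19:-→d20:-→d21:-→d22:-→d23:-→d24:-→d25:-→d26:-→d27:-→d28:H1 -> H1
  - 64.96.0.0/12 clear@12
  - 112.144.92.176/28 clear@28
  - 64.0.0.0/6 clear@6
  add 0.0.0.0/0 -> H5 at depth 0
  add 0.0.0.0/0 -> H5 at depth 0
  add 199.66.0.0/20 -> H0 at depth 20
  lookup 199.66.0.3: bits 110001110100001000000 walk d0:H5→d1:-→d2:-→d3:-→d4:-→d5:-→d6:-→d7:-→d8:-→d9:-→d10:-→d11:-→d12:-→d13:-→d14:-→d15:-→d16:-→d17:-→d18:-→d19:-→d20:H0→d21:- -> H0
  add 64.107.0.0/16 -> H2 at depth 16
  - 64.107.145.30/31 clear@31
  lookup 199.66.0.1: bits 110001110100001000000 walk d0:H5→d1:-→d2:-→d3:-→d4:-→d5:-→d6:-→d7:-→d8:-→d9:-→d10:-→d11:-→d12:-→d13:-→d14:-→d15:-→d16:-→d17:-→d18:-→d19:-→d20:H0→d21:- -> H0
  lookup 199.66.0.11: bits 110001110100001000000 walk d0:H5→d1:-→d2:-→d3:-→d4:-→d5:-→d6:-→d7:-→d8:-→d9:-→d10:-→d11:-→d12:-→d13:-→d14:-→d15:-→d16:-→d17:-→d18:-→d19:-→d20:H0→d21:- -> H0

== LOOKUPS ==
["H2","H2","H4","H4","H0","H2","H2","H2","H2","H4","H3","H1","H0","H0","H0"]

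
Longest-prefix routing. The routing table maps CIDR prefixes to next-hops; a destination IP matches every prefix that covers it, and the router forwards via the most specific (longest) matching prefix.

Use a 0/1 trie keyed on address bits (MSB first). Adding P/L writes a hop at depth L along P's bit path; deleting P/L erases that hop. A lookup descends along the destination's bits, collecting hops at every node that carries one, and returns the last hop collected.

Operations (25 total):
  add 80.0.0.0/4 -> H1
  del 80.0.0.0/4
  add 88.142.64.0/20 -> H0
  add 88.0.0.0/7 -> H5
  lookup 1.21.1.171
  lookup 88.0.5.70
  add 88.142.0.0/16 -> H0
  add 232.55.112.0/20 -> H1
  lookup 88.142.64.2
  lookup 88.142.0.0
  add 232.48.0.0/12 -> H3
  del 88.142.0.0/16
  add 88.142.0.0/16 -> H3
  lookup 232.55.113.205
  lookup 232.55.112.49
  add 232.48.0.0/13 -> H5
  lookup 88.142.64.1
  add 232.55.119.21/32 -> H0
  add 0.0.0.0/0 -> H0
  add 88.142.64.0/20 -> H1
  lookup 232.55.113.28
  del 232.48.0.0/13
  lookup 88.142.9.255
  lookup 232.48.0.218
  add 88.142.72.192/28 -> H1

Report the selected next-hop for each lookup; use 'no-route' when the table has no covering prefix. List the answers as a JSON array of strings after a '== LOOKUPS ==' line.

Apply in order:
  + 80.0.0.0/4 (H1) depth=4
  - 80.0.0.0/4 clear@4
  + 88.142.64.0/20 (H0) depth=20
  + 88.0.0.0/7 (H5) depth=7
  lookup 1.21.1.171: bits 0 walk d0:-→d1:- -> no-route
  lookup 88.0.5.70: bits 01011000 walk d0:-→d1:-→d2:-→d3:-→d4:-→d5:-→d6:-→d7:H5→d8:- -> H5
  + 88.142.0.0/16 (H0) depth=16
  + 232.55.112.0/20 (H1) depth=20
  lookup 88.142.64.2: bits 01011000100011100100 walk d0:-→d1:-→d2:-→d3:-→d4:-→d5:-→d6:-→d7:H5→d8:-→d9:-→d10:-→d11:-→d12:-→d13:-→d14:-→d15:-→d16:H0→d17:-→d18:-→d19:-→d20:H0 -> H0
  lookup 88.142.0.0: bits 01011000100011100 walk d0:-→d1:-→d2:-→d3:-→d4:-→d5:-→d6:-→d7:H5→d8:-→d9:-→d10:-→d11:-→d12:-→d13:-→d14:-→d15:-→d16:H0→d17:- -> H0
  + 232.48.0.0/12 (H3) depth=12
  - 88.142.0.0/16 clear@16
  + 88.142.0.0/16 (H3) depth=16
  lookup 232.55.113.205: bits 11101000001101110111 walk d0:-→d1:-→d2:-→d3:-→d4:-→d5:-→d6:-→d7:-→d8:-→d9:-→d10:-→d11:-→d12:H3→d13:-→d14:-→d15:-→d16:-→d17:-→d18:-→d19:-→d20:H1 -> H1
  lookup 232.55.112.49: bits 11101000001101110111 walk d0:-→d1:-→d2:-→d3:-→d4:-→d5:-→d6:-→d7:-→d8:-→d9:-→d10:-→d11:-→d12:H3→d13:-→d14:-→d15:-→d16:-→d17:-→d18:-→d19:-→d20:H1 -> H1
  + 232.48.0.0/13 (H5) depth=13
  lookup 88.142.64.1: bits 01011000100011100100 walk d0:-→d1:-→d2:-→d3:-→d4:-→d5:-→d6:-→d7:H5→d8:-→d9:-→d10:-→d11:-→d12:-→d13:-→d14:-→d15:-→d16:H3→d17:-→d18:-→d19:-→d20:H0 -> H0
  + 232.55.119.21/32 (H0) depth=32
  + 0.0.0.0/0 (H0) depth=0
  + 88.142.64.0/20 (H1) depth=20
  lookup 232.55.113.28: bits 111010000011011101110 walk d0:H0→d1:-→d2:-→d3:-→d4:-→d5:-→d6:-→d7:-→d8:-→d9:-→d10:-→d11:-→d12:H3→d13:H5→d14:-→d15:-→d16:-→d17:-→d18:-→d19:-→d20:H1→d21:- -> H1
  - 232.48.0.0/13 clear@13
  lookup 88.142.9.255: bits 01011000100011100 walk d0:H0→d1:-→d2:-→d3:-→d4:-→d5:-→d6:-→d7:H5→d8:-→d9:-→d10:-→d11:-→d12:-→d13:-→d14:-→d15:-→d16:H3→d17:- -> H3
  lookup 232.48.0.218: bits 1110100000110 walk d0:H0→d1:-→d2:-→d3:-→d4:-→d5:-→d6:-→d7:-→d8:-→d9:-→d10:-→d11:-→d12:H3→d13:- -> H3
  + 88.142.72.192/28 (H1) depth=28

== LOOKUPS ==
["no-route","H5","H0","H0","H1","H1","H0","H1","H3","H3"]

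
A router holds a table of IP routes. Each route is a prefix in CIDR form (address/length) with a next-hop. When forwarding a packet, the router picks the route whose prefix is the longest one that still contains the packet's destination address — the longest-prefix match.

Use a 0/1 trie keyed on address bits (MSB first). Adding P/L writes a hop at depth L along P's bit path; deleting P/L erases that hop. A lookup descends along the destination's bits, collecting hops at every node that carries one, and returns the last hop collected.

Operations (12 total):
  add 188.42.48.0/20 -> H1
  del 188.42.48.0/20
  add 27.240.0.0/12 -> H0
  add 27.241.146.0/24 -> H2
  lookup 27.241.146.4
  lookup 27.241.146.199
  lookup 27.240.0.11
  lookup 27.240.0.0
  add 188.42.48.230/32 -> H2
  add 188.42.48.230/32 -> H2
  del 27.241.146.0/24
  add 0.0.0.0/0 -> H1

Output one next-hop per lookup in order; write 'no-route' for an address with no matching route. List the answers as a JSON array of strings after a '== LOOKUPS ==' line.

Apply in order:
  + 188.42.48.0/20 (H1) depth=20
  - 188.42.48.0/20 clear@20
  + 27.240.0.0/12 (H0) depth=12
  + 27.241.146.0/24 (H2) depth=24
  Q 27.241.146.4: descend 000110111111000110010010 ; hops seen [H0,H2] ; pick H2
  Q 27.241.146.199: descend 000110111111000110010010 ; hops seen [H0,H2] ; pick H2
  Q 27.240.0.11: descend 000110111111000 ; hops seen [H0] ; pick H0
  Q 27.240.0.0: descend 000110111111000 ; hops seen [H0] ; pick H0
  + 188.42.48.230/32 (H2) depth=32
  + 188.42.48.230/32 (H2) depth=32
  - 27.241.146.0/24 clear@24
  + 0.0.0.0/0 (H1) depth=0

== LOOKUPS ==
["H2","H2","H0","H0"]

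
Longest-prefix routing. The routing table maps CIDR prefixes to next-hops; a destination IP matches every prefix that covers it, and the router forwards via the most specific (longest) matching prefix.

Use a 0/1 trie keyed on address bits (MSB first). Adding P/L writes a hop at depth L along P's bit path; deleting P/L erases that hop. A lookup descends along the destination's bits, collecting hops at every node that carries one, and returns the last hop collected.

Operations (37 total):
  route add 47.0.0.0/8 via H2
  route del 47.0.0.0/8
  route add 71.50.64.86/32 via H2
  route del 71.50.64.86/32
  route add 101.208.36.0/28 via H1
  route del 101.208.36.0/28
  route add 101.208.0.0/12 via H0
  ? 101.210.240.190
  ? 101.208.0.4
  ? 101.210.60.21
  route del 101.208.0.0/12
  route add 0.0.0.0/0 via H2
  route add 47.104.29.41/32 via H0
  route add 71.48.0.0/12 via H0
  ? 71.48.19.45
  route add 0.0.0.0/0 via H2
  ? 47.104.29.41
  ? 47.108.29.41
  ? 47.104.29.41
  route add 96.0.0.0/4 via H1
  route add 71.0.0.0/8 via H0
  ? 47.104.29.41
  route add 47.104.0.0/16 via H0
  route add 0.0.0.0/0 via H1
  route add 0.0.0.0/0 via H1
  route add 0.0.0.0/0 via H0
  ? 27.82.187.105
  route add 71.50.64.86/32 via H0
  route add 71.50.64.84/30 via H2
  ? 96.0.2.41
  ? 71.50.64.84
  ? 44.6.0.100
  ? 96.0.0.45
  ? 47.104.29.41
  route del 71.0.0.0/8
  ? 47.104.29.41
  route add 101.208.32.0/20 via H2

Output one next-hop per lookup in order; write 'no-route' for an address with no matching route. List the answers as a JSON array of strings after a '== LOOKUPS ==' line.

Apply in order:
  add 47.0.0.0/8 -> H2 at depth 8
  del 47.0.0.0/8 (clear depth 8)
  add 71.50.64.86/32 -> H2 at depth 32
  del 71.50.64.86/32 (clear depth 32)
  add 101.208.36.0/28 -> H1 at depth 28
  del 101.208.36.0/28 (clear depth 28)
  add 101.208.0.0/12 -> H0 at depth 12
  Q 101.210.240.190: descend 01100101110100 ; hops seen [H0] ; pick H0
  Q 101.208.0.4: descend 011001011101000000 ; hops seen [H0] ; pick H0
  Q 101.210.60.21: descend 01100101110100 ; hops seen [H0] ; pick H0
  del 101.208.0.0/12 (clear depth 12)
  add 0.0.0.0/0 -> H2 at depth 0
  add 47.104.29.41/32 -> H0 at depth 32
  add 71.48.0.0/12 -> H0 at depth 12
  Q 71.48.19.45: descend 01000111001100 ; hops seen [H2,H0] ; pick H0
  add 0.0.0.0/0 -> H2 at depth 0
  Q 47.104.29.41: descend 00101111011010000001110100101001 ; hops seen [H2,H0] ; pick H0
  Q 47.108.29.41: descend 0010111101101 ; hops seen [H2] ; pick H2
  Q 47.104.29.41: descend 00101111011010000001110100101001 ; hops seen [H2,H0] ; pick H0
  add 96.0.0.0/4 -> H1 at depth 4
  add 71.0.0.0/8 -> H0 at depth 8
  Q 47.104.29.41: descend 00101111011010000001110100101001 ; hops seen [H2,H0] ; pick H0
  add 47.104.0.0/16 -> H0 at depth 16
  add 0.0.0.0/0 -> H1 at depth 0
  add 0.0.0.0/0 -> H1 at depth 0
  add 0.0.0.0/0 -> H0 at depth 0
  Q 27.82.187.105: descend 00 ; hops seen [H0] ; pick H0
  add 71.50.64.86/32 -> H0 at depth 32
  add 71.50.64.84/30 -> H2 at depth 30
  Q 96.0.2.41: descend 01100 ; hops seen [H0,H1] ; pick H1
  Q 71.50.64.84: descend 010001110011001001000000010101 ; hops seen [H0,H0,H0,H2] ; pick H2
  Q 44.6.0.100: descend 001011 ; hops seen [H0] ; pick H0
  Q 96.0.0.45: descend 01100 ; hops seen [H0,H1] ; pick H1
  Q 47.104.29.41: descend 00101111011010000001110100101001 ; hops seen [H0,H0,H0] ; pick H0
  del 71.0.0.0/8 (clear depth 8)
  Q 47.104.29.41: descend 00101111011010000001110100101001 ; hops seen [H0,H0,H0] ; pick H0
  add 101.208.32.0/20 -> H2 at depth 20

== LOOKUPS ==
["H0","H0","H0","H0","H0","H2","H0","H0","H0","H1","H2","H0","H1","H0","H0"]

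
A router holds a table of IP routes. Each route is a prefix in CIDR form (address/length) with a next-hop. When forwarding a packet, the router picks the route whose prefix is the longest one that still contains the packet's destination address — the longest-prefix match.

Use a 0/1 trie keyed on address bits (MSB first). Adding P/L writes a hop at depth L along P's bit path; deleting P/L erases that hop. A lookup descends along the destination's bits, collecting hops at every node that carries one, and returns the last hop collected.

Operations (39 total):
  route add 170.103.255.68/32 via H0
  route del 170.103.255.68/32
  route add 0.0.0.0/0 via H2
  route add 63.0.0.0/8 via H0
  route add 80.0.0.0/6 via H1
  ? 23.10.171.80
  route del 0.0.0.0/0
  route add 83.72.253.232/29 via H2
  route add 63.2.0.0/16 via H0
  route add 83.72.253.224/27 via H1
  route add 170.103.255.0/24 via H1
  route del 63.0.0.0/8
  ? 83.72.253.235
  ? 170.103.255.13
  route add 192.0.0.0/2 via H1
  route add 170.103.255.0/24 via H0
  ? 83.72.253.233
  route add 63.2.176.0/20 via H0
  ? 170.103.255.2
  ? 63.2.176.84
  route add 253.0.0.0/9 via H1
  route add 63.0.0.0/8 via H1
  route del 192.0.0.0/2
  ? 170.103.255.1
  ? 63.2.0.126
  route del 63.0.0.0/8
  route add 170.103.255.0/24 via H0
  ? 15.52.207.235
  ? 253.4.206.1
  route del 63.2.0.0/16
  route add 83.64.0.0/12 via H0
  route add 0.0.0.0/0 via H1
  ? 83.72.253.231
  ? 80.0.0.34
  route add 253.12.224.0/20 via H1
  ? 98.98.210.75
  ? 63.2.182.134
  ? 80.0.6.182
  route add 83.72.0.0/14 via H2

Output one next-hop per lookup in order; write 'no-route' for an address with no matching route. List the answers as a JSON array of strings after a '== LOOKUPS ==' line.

Trace:
  add 170.103.255.68/32 -> H0 at depth 32
  del 170.103.255.68/32 (clear depth 32)
  add 0.0.0.0/0 -> H2 at depth 0
  add 63.0.0.0/8 -> H0 at depth 8
  add 80.0.0.0/6 -> H1 at depth 6
  lookup 23.10.171.80: bits 00 walk d0:H2→d1:-→d2:- -> H2
  del 0.0.0.0/0 (clear depth 0)
  add 83.72.253.232/29 -> H2 at depth 29
  add 63.2.0.0/16 -> H0 at depth 16
  add 83.72.253.224/27 -> H1 at depth 27
  add 170.103.255.0/24 -> H1 at depth 24
  del 63.0.0.0/8 (clear depth 8)
  lookup 83.72.253.235: bits 01010011010010001111110111101 walk d0:-→d1:-→d2:-→d3:-→d4:-→d5:-→d6:H1→d7:-→d8:-→d9:-→d10:-→d11:-→d12:-→d13:-→d14:-→d15:-→d16:-→d17:-→d18:-→d19:-→d20:-→d21:-→d22:-→d23:-→d24:-→d25:-→d26:-→d27:H1→d28:-→d29:H2 -> H2
  lookup 170.103.255.13: bits 1010101001100111111111110 walk d0:-→d1:-→d2:-→d3:-→d4:-→d5:-→d6:-→d7:-→d8:-→d9:-→d10:-→d11:-→d12:-→d13:-→d14:-→d15:-→d16:-→d17:-→d18:-→d19:-→d20:-→d21:-→d22:-→d23:-→d24:H1→d25:- -> H1
  add 192.0.0.0/2 -> H1 at depth 2
  add 170.103.255.0/24 -> H0 at depth 24
  lookup 83.72.253.233: bits 01010011010010001111110111101 walk d0:-→d1:-→d2:-→d3:-→d4:-→d5:-→d6:H1→d7:-→d8:-→d9:-→d10:-→d11:-→d12:-→d13:-→d14:-→d15:-→d16:-→d17:-→d18:-→d19:-→d20:-→d21:-→d22:-→d23:-→d24:-→d25:-→d26:-→d27:H1→d28:-→d29:H2 -> H2
  add 63.2.176.0/20 -> H0 at depth 20
  lookup 170.103.255.2: bits 1010101001100111111111110 walk d0:-→d1:-→d2:-→d3:-→d4:-→d5:-→d6:-→d7:-→d8:-→d9:-→d10:-→d11:-→d12:-→d13:-→d14:-→d15:-→d16:-→d17:-→d18:-→d19:-→d20:-→d21:-→d22:-→d23:-→d24:H0→d25:- -> H0
  lookup 63.2.176.84: bits 00111111000000101011 walk d0:-→d1:-→d2:-→d3:-→d4:-→d5:-→d6:-→d7:-→d8:-→d9:-→d10:-→d11:-→d12:-→d13:-→d14:-→d15:-→d16:H0→d17:-→d18:-→d19:-→d20:H0 -> H0
  add 253.0.0.0/9 -> H1 at depth 9
  add 63.0.0.0/8 -> H1 at depth 8
  del 192.0.0.0/2 (clear depth 2)
  lookup 170.103.255.1: bits 1010101001100111111111110 walk d0:-→d1:-→d2:-→d3:-→d4:-→d5:-→d6:-→d7:-→d8:-→d9:-→d10:-→d11:-→d12:-→d13:-→d14:-→d15:-→d16:-→d17:-→d18:-→d19:-→d20:-→d21:-→d22:-→d23:-→d24:H0→d25:- -> H0
  lookup 63.2.0.126: bits 0011111100000010 walk d0:-→d1:-→d2:-→d3:-→d4:-→d5:-→d6:-→d7:-→d8:H1→d9:-→d10:-→d11:-→d12:-→d13:-→d14:-→d15:-→d16:H0 -> H0
  del 63.0.0.0/8 (clear depth 8)
  add 170.103.255.0/24 -> H0 at depth 24
  lookup 15.52.207.235: bits 00 walk d0:-→d1:-→d2:- -> no-route
  lookup 253.4.206.1: bits 111111010 walk d0:-→d1:-→d2:-→d3:-→d4:-→d5:-→d6:-→d7:-→d8:-→d9:H1 -> H1
  del 63.2.0.0/16 (clear depth 16)
  add 83.64.0.0/12 -> H0 at depth 12
  add 0.0.0.0/0 -> H1 at depth 0
  lookup 83.72.253.231: bits 0101001101001000111111011110 walk d0:H1→d1:-→d2:-→d3:-→d4:-→d5:-→d6:H1→d7:-→d8:-→d9:-→d10:-→d11:-→d12:H0→d13:-→d14:-→d15:-→d16:-→d17:-→d18:-→d19:-→d20:-→d21:-→d22:-→d23:-→d24:-→d25:-→d26:-→d27:H1→d28:- -> H1
  lookup 80.0.0.34: bits 010100 walk d0:H1→d1:-→d2:-→d3:-→d4:-→d5:-→d6:H1 -> H1
  add 253.12.224.0/20 -> H1 at depth 20
  lookup 98.98.210.75: bits 01 walk d0:H1→d1:-→d2:- -> H1
  lookup 63.2.182.134: bits 00111111000000101011 walk d0:H1→d1:-→d2:-→d3:-→d4:-→d5:-→d6:-→d7:-→d8:-→d9:-→d10:-→d11:-→d12:-→d13:-→d14:-→d15:-→d16:-→d17:-→d18:-→d19:-→d20:H0 -> H0
  lookup 80.0.6.182: bits 010100 walk d0:H1→d1:-→d2:-→d3:-→d4:-→d5:-→d6:H1 -> H1
  add 83.72.0.0/14 -> H2 at depth 14

== LOOKUPS ==
["H2","H2","H1","H2","H0","H0","H0","H0","no-route","H1","H1","H1","H1","H0","H1"]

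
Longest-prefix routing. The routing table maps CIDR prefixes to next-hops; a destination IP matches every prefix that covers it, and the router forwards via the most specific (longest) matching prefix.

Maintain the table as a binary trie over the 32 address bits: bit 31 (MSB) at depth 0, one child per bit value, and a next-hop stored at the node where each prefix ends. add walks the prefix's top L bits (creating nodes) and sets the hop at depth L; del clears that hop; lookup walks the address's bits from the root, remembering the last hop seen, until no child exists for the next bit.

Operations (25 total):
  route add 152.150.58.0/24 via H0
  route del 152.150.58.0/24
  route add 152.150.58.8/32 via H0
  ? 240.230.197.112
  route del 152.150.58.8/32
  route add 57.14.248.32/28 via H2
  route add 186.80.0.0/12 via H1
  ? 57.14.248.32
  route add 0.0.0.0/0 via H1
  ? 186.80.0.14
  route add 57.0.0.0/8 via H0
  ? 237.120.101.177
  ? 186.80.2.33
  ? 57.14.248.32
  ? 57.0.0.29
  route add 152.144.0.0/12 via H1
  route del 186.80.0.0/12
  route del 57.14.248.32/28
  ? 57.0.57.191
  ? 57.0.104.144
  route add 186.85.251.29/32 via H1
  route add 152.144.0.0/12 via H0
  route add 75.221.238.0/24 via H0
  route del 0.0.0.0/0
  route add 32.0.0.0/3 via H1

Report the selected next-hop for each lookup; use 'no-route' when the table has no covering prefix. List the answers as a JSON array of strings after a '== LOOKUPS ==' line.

Process each operation:
  add 152.150.58.0/24 -> H0 at depth 24
  del 152.150.58.0/24 (clear depth 24)
  add 152.150.58.8/32 -> H0 at depth 32
  Q 240.230.197.112: descend 1 ; hops seen [∅] ; pick no-route
  del 152.150.58.8/32 (clear depth 32)
  add 57.14.248.32/28 -> H2 at depth 28
  add 186.80.0.0/12 -> H1 at depth 12
  Q 57.14.248.32: descend 0011100100001110111110000010 ; hops seen [H2] ; pick H2
  add 0.0.0.0/0 -> H1 at depth 0
  Q 186.80.0.14: descend 101110100101 ; hops seen [H1,H1] ; pick H1
  add 57.0.0.0/8 -> H0 at depth 8
  Q 237.120.101.177: descend 1 ; hops seen [H1] ; pick H1
  Q 186.80.2.33: descend 101110100101 ; hops seen [H1,H1] ; pick H1
  Q 57.14.248.32: descend 0011100100001110111110000010 ; hops seen [H1,H0,H2] ; pick H2
  Q 57.0.0.29: descend 001110010000 ; hops seen [H1,H0] ; pick H0
  add 152.144.0.0/12 -> H1 at depth 12
  del 186.80.0.0/12 (clear depth 12)
  del 57.14.248.32/28 (clear depth 28)
  Q 57.0.57.191: descend 001110010000 ; hops seen [H1,H0] ; pick H0
  Q 57.0.104.144: descend 001110010000 ; hops seen [H1,H0] ; pick H0
  add 186.85.251.29/32 -> H1 at depth 32
  add 152.144.0.0/12 -> H0 at depth 12
  add 75.221.238.0/24 -> H0 at depth 24
  del 0.0.0.0/0 (clear depth 0)
  add 32.0.0.0/3 -> H1 at depth 3

== LOOKUPS ==
["no-route","H2","H1","H1","H1","H2","H0","H0","H0"]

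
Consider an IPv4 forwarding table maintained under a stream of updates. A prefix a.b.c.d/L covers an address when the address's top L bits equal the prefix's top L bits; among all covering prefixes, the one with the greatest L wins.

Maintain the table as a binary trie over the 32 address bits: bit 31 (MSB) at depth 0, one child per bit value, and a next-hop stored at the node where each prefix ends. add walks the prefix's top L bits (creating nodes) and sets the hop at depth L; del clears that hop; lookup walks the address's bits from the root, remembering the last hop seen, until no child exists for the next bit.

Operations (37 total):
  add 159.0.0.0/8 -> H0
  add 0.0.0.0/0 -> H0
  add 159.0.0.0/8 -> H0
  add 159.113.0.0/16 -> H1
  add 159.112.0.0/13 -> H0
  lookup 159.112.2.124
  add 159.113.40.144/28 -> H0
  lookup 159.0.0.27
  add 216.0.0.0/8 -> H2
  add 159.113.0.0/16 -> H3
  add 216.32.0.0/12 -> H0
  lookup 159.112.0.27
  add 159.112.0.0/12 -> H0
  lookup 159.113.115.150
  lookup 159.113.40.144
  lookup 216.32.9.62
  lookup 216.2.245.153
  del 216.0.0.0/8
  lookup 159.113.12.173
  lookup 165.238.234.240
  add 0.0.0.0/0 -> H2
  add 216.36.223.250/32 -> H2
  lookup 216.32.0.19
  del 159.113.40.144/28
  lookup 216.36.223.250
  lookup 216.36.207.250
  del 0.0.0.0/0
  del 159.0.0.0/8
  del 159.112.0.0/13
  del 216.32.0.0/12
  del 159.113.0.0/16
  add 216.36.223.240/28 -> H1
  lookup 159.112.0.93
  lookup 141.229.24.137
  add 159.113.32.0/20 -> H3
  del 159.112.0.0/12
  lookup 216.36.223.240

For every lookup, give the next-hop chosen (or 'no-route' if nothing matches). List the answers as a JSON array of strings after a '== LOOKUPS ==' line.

Trace:
  add 159.0.0.0/8 -> H0 at depth 8
  add 0.0.0.0/0 -> H0 at depth 0
  add 159.0.0.0/8 -> H0 at depth 8
  add 159.113.0.0/16 -> H1 at depth 16
  add 159.112.0.0/13 -> H0 at depth 13
  ? 159.112.2.124  path d0:H0→d1:-→d2:-→d3:-→d4:-→d5:-→d6:-→d7:-→d8:H0→d9:-→d10:-→d11:-→d12:-→d13:H0→d14:-→d15:-  best=H0
  add 159.113.40.144/28 -> H0 at depth 28
  ? 159.0.0.27  path d0:H0→d1:-→d2:-→d3:-→d4:-→d5:-→d6:-→d7:-→d8:H0→d9:-  best=H0
  add 216.0.0.0/8 -> H2 at depth 8
  add 159.113.0.0/16 -> H3 at depth 16
  add 216.32.0.0/12 -> H0 at depth 12
  ? 159.112.0.27  path d0:H0→d1:-→d2:-→d3:-→d4:-→d5:-→d6:-→d7:-→d8:H0→d9:-→d10:-→d11:-→d12:-→d13:H0→d14:-→d15:-  best=H0
  add 159.112.0.0/12 -> H0 at depth 12
  ? 159.113.115.150  path d0:H0→d1:-→d2:-→d3:-→d4:-→d5:-→d6:-→d7:-→d8:H0→d9:-→d10:-→d11:-→d12:H0→d13:H0→d14:-→d15:-→d16:H3→d17:-  best=H3
  ? 159.113.40.144  path d0:H0→d1:-→d2:-→d3:-→d4:-→d5:-→d6:-→d7:-→d8:H0→d9:-→d10:-→d11:-→d12:H0→d13:H0→d14:-→d15:-→d16:H3→d17:-→d18:-→d19:-→d20:-→d21:-→d22:-→d23:-→d24:-→d25:-→d26:-→d27:-→d28:H0  best=H0
  ? 216.32.9.62  path d0:H0→d1:-→d2:-→d3:-→d4:-→d5:-→d6:-→d7:-→d8:H2→d9:-→d10:-→d11:-→d12:H0  best=H0
  ? 216.2.245.153  path d0:H0→d1:-→d2:-→d3:-→d4:-→d5:-→d6:-→d7:-→d8:H2→d9:-→d10:-  best=H2
  del 216.0.0.0/8 (clear depth 8)
  ? 159.113.12.173  path d0:H0→d1:-→d2:-→d3:-→d4:-→d5:-→d6:-→d7:-→d8:H0→d9:-→d10:-→d11:-→d12:H0→d13:H0→d14:-→d15:-→d16:H3→d17:-→d18:-  best=H3
  ? 165.238.234.240  path d0:H0→d1:-→d2:-  best=H0
  add 0.0.0.0/0 -> H2 at depth 0
  add 216.36.223.250/32 -> H2 at depth 32
  ? 216.32.0.19  path d0:H2→d1:-→d2:-→d3:-→d4:-→d5:-→d6:-→d7:-→d8:-→d9:-→d10:-→d11:-→d12:H0→d13:-  best=H0
  del 159.113.40.144/28 (clear depth 28)
  ? 216.36.223.250  path d0:H2→d1:-→d2:-→d3:-→d4:-→d5:-→d6:-→d7:-→d8:-→d9:-→d10:-→d11:-→d12:H0→d13:-→d14:-→d15:-→d16:-→d17:-→d18:-→d19:-→d20:-→d21:-→d22:-→d23:-→d24:-→d25:-→d26:-→d27:-→d28:-→d29:-→d30:-→d31:-→d32:H2  best=H2
  ? 216.36.207.250  path d0:H2→d1:-→d2:-→d3:-→d4:-→d5:-→d6:-→d7:-→d8:-→d9:-→d10:-→d11:-→d12:H0→d13:-→d14:-→d15:-→d16:-→d17:-→d18:-→d19:-  best=H0
  del 0.0.0.0/0 (clear depth 0)
  del 159.0.0.0/8 (clear depth 8)
  del 159.112.0.0/13 (clear depth 13)
  del 216.32.0.0/12 (clear depth 12)
  del 159.113.0.0/16 (clear depth 16)
  add 216.36.223.240/28 -> H1 at depth 28
  ? 159.112.0.93  path d0:-→d1:-→d2:-→d3:-→d4:-→d5:-→d6:-→d7:-→d8:-→d9:-→d10:-→d11:-→d12:H0→d13:-→d14:-→d15:-  best=H0
  ? 141.229.24.137  path d0:-→d1:-→d2:-→d3:-  best=no-route
  add 159.113.32.0/20 -> H3 at depth 20
  del 159.112.0.0/12 (clear depth 12)
  ? 216.36.223.240  path d0:-→d1:-→d2:-→d3:-→d4:-→d5:-→d6:-→d7:-→d8:-→d9:-→d10:-→d11:-→d12:-→d13:-→d14:-→d15:-→d16:-→d17:-→d18:-→d19:-→d20:-→d21:-→d22:-→d23:-→d24:-→d25:-→d26:-→d27:-→d28:H1  best=H1

== LOOKUPS ==
["H0","H0","H0","H3","H0","H0","H2","H3","H0","H0","H2","H0","H0","no-route","H1"]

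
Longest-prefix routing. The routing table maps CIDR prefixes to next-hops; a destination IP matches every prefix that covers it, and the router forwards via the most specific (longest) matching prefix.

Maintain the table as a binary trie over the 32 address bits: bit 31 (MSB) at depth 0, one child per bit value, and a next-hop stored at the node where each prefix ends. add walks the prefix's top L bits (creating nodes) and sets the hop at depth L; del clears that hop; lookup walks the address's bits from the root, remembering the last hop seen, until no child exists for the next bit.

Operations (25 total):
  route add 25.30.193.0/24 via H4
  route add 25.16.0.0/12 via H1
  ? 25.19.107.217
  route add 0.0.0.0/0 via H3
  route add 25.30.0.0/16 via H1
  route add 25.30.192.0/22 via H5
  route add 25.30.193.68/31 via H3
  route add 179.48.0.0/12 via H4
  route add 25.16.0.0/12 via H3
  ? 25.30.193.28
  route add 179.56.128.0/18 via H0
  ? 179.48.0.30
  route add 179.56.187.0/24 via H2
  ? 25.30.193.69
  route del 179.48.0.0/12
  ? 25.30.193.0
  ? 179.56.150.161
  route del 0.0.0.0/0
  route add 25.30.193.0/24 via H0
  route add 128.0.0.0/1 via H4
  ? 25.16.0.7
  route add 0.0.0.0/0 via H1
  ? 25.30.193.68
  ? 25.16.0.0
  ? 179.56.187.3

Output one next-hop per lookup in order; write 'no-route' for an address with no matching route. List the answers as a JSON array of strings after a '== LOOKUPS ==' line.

Process each operation:
  add 25.30.193.0/24 -> H4 at depth 24
  add 25.16.0.0/12 -> H1 at depth 12
  lookup 25.19.107.217: bits 000110010001 walk d0:-→d1:-→d2:-→d3:-→d4:-→d5:-→d6:-→d7:-→d8:-→d9:-→d10:-→d11:-→d12:H1 -> H1
  add 0.0.0.0/0 -> H3 at depth 0
  add 25.30.0.0/16 -> H1 at depth 16
  add 25.30.192.0/22 -> H5 at depth 22
  add 25.30.193.68/31 -> H3 at depth 31
  add 179.48.0.0/12 -> H4 at depth 12
  add 25.16.0.0/12 -> H3 at depth 12
  lookup 25.30.193.28: bits 0001100100011110110000010 walk d0:H3→d1:-→d2:-→d3:-→d4:-→d5:-→d6:-→d7:-→d8:-→d9:-→d10:-→d11:-→d12:H3→d13:-→d14:-→d15:-→d16:H1→d17:-→d18:-→d19:-→d20:-→d21:-→d22:H5→d23:-→d24:H4→d25:- -> H4
  add 179.56.128.0/18 -> H0 at depth 18
  lookup 179.48.0.30: bits 101100110011 walk d0:H3→d1:-→d2:-→d3:-→d4:-→d5:-→d6:-→d7:-→d8:-→d9:-→d10:-→d11:-→d12:H4 -> H4
  add 179.56.187.0/24 -> H2 at depth 24
  lookup 25.30.193.69: bits 0001100100011110110000010100010 walk d0:H3→d1:-→d2:-→d3:-→d4:-→d5:-→d6:-→d7:-→d8:-→d9:-→d10:-→d11:-→d12:H3→d13:-→d14:-→d15:-→d16:H1→d17:-→d18:-→d19:-→d20:-→d21:-→d22:H5→d23:-→d24:H4→d25:-→d26:-→d27:-→d28:-→d29:-→d30:-→d31:H3 -> H3
  - 179.48.0.0/12 clear@12
  lookup 25.30.193.0: bits 0001100100011110110000010 walk d0:H3→d1:-→d2:-→d3:-→d4:-→d5:-→d6:-→d7:-→d8:-→d9:-→d10:-→d11:-→d12:H3→d13:-→d14:-→d15:-→d16:H1→d17:-→d18:-→d19:-→d20:-→d21:-→d22:H5→d23:-→d24:H4→d25:- -> H4
  lookup 179.56.150.161: bits 101100110011100010 walk d0:H3→d1:-→d2:-→d3:-→d4:-→d5:-→d6:-→d7:-→d8:-→d9:-→d10:-→d11:-→d12:-→d13:-→d14:-→d15:-→d16:-→d17:-→d18:H0 -> H0
  - 0.0.0.0/0 clear@0
  add 25.30.193.0/24 -> H0 at depth 24
  add 128.0.0.0/1 -> H4 at depth 1
  lookup 25.16.0.7: bits 000110010001 walk d0:-→d1:-→d2:-→d3:-→d4:-→d5:-→d6:-→d7:-→d8:-→d9:-→d10:-→d11:-→d12:H3 -> H3
  add 0.0.0.0/0 -> H1 at depth 0
  lookup 25.30.193.68: bits 0001100100011110110000010100010 walk d0:H1→d1:-→d2:-→d3:-→d4:-→d5:-→d6:-→d7:-→d8:-→d9:-→d10:-→d11:-→d12:H3→d13:-→d14:-→d15:-→d16:H1→d17:-→d18:-→d19:-→d20:-→d21:-→d22:H5→d23:-→d24:H0→d25:-→d26:-→d27:-→d28:-→d29:-→d30:-→d31:H3 -> H3
  lookup 25.16.0.0: bits 000110010001 walk d0:H1→d1:-→d2:-→d3:-→d4:-→d5:-→d6:-→d7:-→d8:-→d9:-→d10:-→d11:-→d12:H3 -> H3
  lookup 179.56.187.3: bits 101100110011100010111011 walk d0:H1→d1:H4→d2:-→d3:-→d4:-→d5:-→d6:-→d7:-→d8:-→d9:-→d10:-→d11:-→d12:-→d13:-→d14:-→d15:-→d16:-→d17:-→d18:H0→d19:-→d20:-→d21:-→d22:-→d23:-→d24:H2 -> H2

== LOOKUPS ==
["H1","H4","H4","H3","H4","H0","H3","H3","H3","H2"]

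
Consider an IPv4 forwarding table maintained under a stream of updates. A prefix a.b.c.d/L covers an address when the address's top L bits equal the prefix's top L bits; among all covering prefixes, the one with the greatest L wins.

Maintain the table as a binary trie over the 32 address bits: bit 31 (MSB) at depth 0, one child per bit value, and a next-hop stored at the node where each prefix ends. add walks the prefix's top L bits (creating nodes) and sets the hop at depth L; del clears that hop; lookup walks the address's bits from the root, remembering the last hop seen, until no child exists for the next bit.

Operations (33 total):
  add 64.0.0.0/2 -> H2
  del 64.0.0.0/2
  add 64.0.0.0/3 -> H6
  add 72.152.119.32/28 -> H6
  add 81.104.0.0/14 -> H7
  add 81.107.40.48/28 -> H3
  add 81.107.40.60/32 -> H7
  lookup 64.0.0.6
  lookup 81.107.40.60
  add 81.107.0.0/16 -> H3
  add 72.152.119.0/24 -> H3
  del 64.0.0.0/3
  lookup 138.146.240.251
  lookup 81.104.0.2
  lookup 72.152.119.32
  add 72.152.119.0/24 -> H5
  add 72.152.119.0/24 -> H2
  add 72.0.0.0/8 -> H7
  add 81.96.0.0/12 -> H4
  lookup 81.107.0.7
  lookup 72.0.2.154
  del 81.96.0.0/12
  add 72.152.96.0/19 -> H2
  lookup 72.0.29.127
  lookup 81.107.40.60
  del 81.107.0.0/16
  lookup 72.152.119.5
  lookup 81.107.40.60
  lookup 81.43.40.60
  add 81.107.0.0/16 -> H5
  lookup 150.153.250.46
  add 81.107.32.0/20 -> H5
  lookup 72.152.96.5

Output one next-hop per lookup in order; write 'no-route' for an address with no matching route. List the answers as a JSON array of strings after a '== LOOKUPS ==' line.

Apply in order:
  + 64.0.0.0/2 (H2) depth=2
  - 64.0.0.0/2 clear@2
  + 64.0.0.0/3 (H6) depth=3
  + 72.152.119.32/28 (H6) depth=28
  + 81.104.0.0/14 (H7) depth=14
  + 81.107.40.48/28 (H3) depth=28
  + 81.107.40.60/32 (H7) depth=32
  Q 64.0.0.6: descend 0100 ; hops seen [H6] ; pick H6
  Q 81.107.40.60: descend 01010001011010110010100000111100 ; hops seen [H6,H7,H3,H7] ; pick H7
  + 81.107.0.0/16 (H3) depth=16
  + 72.152.119.0/24 (H3) depth=24
  - 64.0.0.0/3 clear@3
  Q 138.146.240.251: descend ε ; hops seen [∅] ; pick no-route
  Q 81.104.0.2: descend 01010001011010 ; hops seen [H7] ; pick H7
  Q 72.152.119.32: descend 0100100010011000011101110010 ; hops seen [H3,H6] ; pick H6
  + 72.152.119.0/24 (H5) depth=24
  + 72.152.119.0/24 (H2) depth=24
  + 72.0.0.0/8 (H7) depth=8
  + 81.96.0.0/12 (H4) depth=12
  Q 81.107.0.7: descend 010100010110101100 ; hops seen [H4,H7,H3] ; pick H3
  Q 72.0.2.154: descend 01001000 ; hops seen [H7] ; pick H7
  - 81.96.0.0/12 clear@12
  + 72.152.96.0/19 (H2) depth=19
  Q 72.0.29.127: descend 01001000 ; hops seen [H7] ; pick H7
  Q 81.107.40.60: descend 01010001011010110010100000111100 ; hops seen [H7,H3,H3,H7] ; pick H7
  - 81.107.0.0/16 clear@16
  Q 72.152.119.5: descend 01001000100110000111011100 ; hops seen [H7,H2,H2] ; pick H2
  Q 81.107.40.60: descend 01010001011010110010100000111100 ; hops seen [H7,H3,H7] ; pick H7
  Q 81.43.40.60: descend 010100010 ; hops seen [∅] ; pick no-route
  + 81.107.0.0/16 (H5) depth=16
  Q 150.153.250.46: descend ε ; hops seen [∅] ; pick no-route
  + 81.107.32.0/20 (H5) depth=20
  Q 72.152.96.5: descend 0100100010011000011 ; hops seen [H7,H2] ; pick H2

== LOOKUPS ==
["H6","H7","no-route","H7","H6","H3","H7","H7","H7","H2","H7","no-route","no-route","H2"]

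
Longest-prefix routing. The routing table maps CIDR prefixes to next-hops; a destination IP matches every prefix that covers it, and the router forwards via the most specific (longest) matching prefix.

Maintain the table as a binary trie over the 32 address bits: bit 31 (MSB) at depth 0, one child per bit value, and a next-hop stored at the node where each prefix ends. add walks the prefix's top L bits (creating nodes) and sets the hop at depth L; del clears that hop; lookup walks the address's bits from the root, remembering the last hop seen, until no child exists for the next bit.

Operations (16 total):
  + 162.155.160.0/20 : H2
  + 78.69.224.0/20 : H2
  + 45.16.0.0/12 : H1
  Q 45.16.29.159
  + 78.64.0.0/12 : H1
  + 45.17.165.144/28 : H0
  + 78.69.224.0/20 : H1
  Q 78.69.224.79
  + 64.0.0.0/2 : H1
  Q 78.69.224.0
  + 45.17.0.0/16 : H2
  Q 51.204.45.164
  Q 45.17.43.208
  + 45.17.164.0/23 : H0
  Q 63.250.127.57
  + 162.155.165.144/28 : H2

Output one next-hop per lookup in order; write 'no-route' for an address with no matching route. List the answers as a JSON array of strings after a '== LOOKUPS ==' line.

Process each operation:
  add 162.155.160.0/20 -> H2 at depth 20
  add 78.69.224.0/20 -> H2 at depth 20
  add 45.16.0.0/12 -> H1 at depth 12
  lookup 45.16.29.159: bits 001011010001 walk d0:-→d1:-→d2:-→d3:-→d4:-→d5:-→d6:-→d7:-→d8:-→d9:-→d10:-→d11:-→d12:H1 -> H1
  add 78.64.0.0/12 -> H1 at depth 12
  add 45.17.165.144/28 -> H0 at depth 28
  add 78.69.224.0/20 -> H1 at depth 20
  lookup 78.69.224.79: bits 01001110010001011110 walk d0:-→d1:-→d2:-→d3:-→d4:-→d5:-→d6:-→d7:-→d8:-→d9:-→d10:-→d11:-→d12:H1→d13:-→d14:-→d15:-→d16:-→d17:-→d18:-→d19:-→d20:H1 -> H1
  add 64.0.0.0/2 -> H1 at depth 2
  lookup 78.69.224.0: bits 01001110010001011110 walk d0:-→d1:-→d2:H1→d3:-→d4:-→d5:-→d6:-→d7:-→d8:-→d9:-→d10:-→d11:-→d12:H1→d13:-→d14:-→d15:-→d16:-→d17:-→d18:-→d19:-→d20:H1 -> H1
  add 45.17.0.0/16 -> H2 at depth 16
  lookup 51.204.45.164: bits 001 walk d0:-→d1:-→d2:-→d3:- -> no-route
  lookup 45.17.43.208: bits 0010110100010001 walk d0:-→d1:-→d2:-→d3:-→d4:-→d5:-→d6:-→d7:-→d8:-→d9:-→d10:-→d11:-→d12:H1→d13:-→d14:-→d15:-→d16:H2 -> H2
  add 45.17.164.0/23 -> H0 at depth 23
  lookup 63.250.127.57: bits 001 walk d0:-→d1:-→d2:-→d3:- -> no-route
  add 162.155.165.144/28 -> H2 at depth 28

== LOOKUPS ==
["H1","H1","H1","no-route","H2","no-route"]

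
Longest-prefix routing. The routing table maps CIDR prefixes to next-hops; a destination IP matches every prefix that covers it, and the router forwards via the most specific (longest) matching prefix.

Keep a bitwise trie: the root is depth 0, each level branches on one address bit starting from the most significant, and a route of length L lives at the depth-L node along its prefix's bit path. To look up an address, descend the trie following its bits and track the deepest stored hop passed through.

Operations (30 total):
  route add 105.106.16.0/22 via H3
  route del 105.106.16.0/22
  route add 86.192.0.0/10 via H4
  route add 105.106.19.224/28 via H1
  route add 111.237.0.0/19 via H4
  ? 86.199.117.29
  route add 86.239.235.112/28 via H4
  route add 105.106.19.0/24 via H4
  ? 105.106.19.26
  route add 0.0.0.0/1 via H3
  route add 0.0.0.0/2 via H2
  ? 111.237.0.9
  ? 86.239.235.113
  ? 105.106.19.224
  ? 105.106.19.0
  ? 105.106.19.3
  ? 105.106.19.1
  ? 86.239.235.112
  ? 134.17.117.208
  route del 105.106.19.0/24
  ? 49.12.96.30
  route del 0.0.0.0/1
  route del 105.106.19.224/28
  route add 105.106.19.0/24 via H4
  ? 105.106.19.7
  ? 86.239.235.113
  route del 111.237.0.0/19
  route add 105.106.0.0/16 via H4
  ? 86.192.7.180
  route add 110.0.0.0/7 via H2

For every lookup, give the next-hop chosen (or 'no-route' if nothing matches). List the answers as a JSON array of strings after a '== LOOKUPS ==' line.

Process each operation:
  add 105.106.16.0/22 -> H3 at depth 22
  - 105.106.16.0/22 clear@22
  add 86.192.0.0/10 -> H4 at depth 10
  add 105.106.19.224/28 -> H1 at depth 28
  add 111.237.0.0/19 -> H4 at depth 19
  ? 86.199.117.29  path d0:-→d1:-→d2:-→d3:-→d4:-→d5:-→d6:-→d7:-→d8:-→d9:-→d10:H4  best=H4
  add 86.239.235.112/28 -> H4 at depth 28
  add 105.106.19.0/24 -> H4 at depth 24
  ? 105.106.19.26  path d0:-→d1:-→d2:-→d3:-→d4:-→d5:-→d6:-→d7:-→d8:-→d9:-→d10:-→d11:-→d12:-→d13:-→d14:-→d15:-→d16:-→d17:-→d18:-→d19:-→d20:-→d21:-→d22:-→d23:-→d24:H4  best=H4
  add 0.0.0.0/1 -> H3 at depth 1
  add 0.0.0.0/2 -> H2 at depth 2
  ? 111.237.0.9  path d0:-→d1:H3→d2:-→d3:-→d4:-→d5:-→d6:-→d7:-→d8:-→d9:-→d10:-→d11:-→d12:-→d13:-→d14:-→d15:-→d16:-→d17:-→d18:-→d19:H4  best=H4
  ? 86.239.235.113  path d0:-→d1:H3→d2:-→d3:-→d4:-→d5:-→d6:-→d7:-→d8:-→d9:-→d10:H4→d11:-→d12:-→d13:-→d14:-→d15:-→d16:-→d17:-→d18:-→d19:-→d20:-→d21:-→d22:-→d23:-→d24:-→d25:-→d26:-→d27:-→d28:H4  best=H4
  ? 105.106.19.224  path d0:-→d1:H3→d2:-→d3:-→d4:-→d5:-→d6:-→d7:-→d8:-→d9:-→d10:-→d11:-→d12:-→d13:-→d14:-→d15:-→d16:-→d17:-→d18:-→d19:-→d20:-→d21:-→d22:-→d23:-→d24:H4→d25:-→d26:-→d27:-→d28:H1  best=H1
  ? 105.106.19.0  path d0:-→d1:H3→d2:-→d3:-→d4:-→d5:-→d6:-→d7:-→d8:-→d9:-→d10:-→d11:-→d12:-→d13:-→d14:-→d15:-→d16:-→d17:-→d18:-→d19:-→d20:-→d21:-→d22:-→d23:-→d24:H4  best=H4
  ? 105.106.19.3  path d0:-→d1:H3→d2:-→d3:-→d4:-→d5:-→d6:-→d7:-→d8:-→d9:-→d10:-→d11:-→d12:-→d13:-→d14:-→d15:-→d16:-→d17:-→d18:-→d19:-→d20:-→d21:-→d22:-→d23:-→d24:H4  best=H4
  ? 105.106.19.1  path d0:-→d1:H3→d2:-→d3:-→d4:-→d5:-→d6:-→d7:-→d8:-→d9:-→d10:-→d11:-→d12:-→d13:-→d14:-→d15:-→d16:-→d17:-→d18:-→d19:-→d20:-→d21:-→d22:-→d23:-→d24:H4  best=H4
  ? 86.239.235.112  path d0:-→d1:H3→d2:-→d3:-→d4:-→d5:-→d6:-→d7:-→d8:-→d9:-→d10:H4→d11:-→d12:-→d13:-→d14:-→d15:-→d16:-→d17:-→d18:-→d19:-→d20:-→d21:-→d22:-→d23:-→d24:-→d25:-→d26:-→d27:-→d28:H4  best=H4
  ? 134.17.117.208  path d0:-  best=no-route
  - 105.106.19.0/24 clear@24
  ? 49.12.96.30  path d0:-→d1:H3→d2:H2  best=H2
  - 0.0.0.0/1 clear@1
  - 105.106.19.224/28 clear@28
  add 105.106.19.0/24 -> H4 at depth 24
  ? 105.106.19.7  path d0:-→d1:-→d2:-→d3:-→d4:-→d5:-→d6:-→d7:-→d8:-→d9:-→d10:-→d11:-→d12:-→d13:-→d14:-→d15:-→d16:-→d17:-→d18:-→d19:-→d20:-→d21:-→d22:-→d23:-→d24:H4  best=H4
  ? 86.239.235.113  path d0:-→d1:-→d2:-→d3:-→d4:-→d5:-→d6:-→d7:-→d8:-→d9:-→d10:H4→d11:-→d12:-→d13:-→d14:-→d15:-→d16:-→d17:-→d18:-→d19:-→d20:-→d21:-→d22:-→d23:-→d24:-→d25:-→d26:-→d27:-→d28:H4  best=H4
  - 111.237.0.0/19 clear@19
  add 105.106.0.0/16 -> H4 at depth 16
  ? 86.192.7.180  path d0:-→d1:-→d2:-→d3:-→d4:-→d5:-→d6:-→d7:-→d8:-→d9:-→d10:H4  best=H4
  add 110.0.0.0/7 -> H2 at depth 7

== LOOKUPS ==
["H4","H4","H4","H4","H1","H4","H4","H4","H4","no-route","H2","H4","H4","H4"]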